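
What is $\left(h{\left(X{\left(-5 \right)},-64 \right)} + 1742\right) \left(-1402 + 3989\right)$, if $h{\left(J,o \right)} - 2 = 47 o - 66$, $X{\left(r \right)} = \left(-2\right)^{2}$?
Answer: $-3440710$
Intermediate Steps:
$X{\left(r \right)} = 4$
$h{\left(J,o \right)} = -64 + 47 o$ ($h{\left(J,o \right)} = 2 + \left(47 o - 66\right) = 2 + \left(-66 + 47 o\right) = -64 + 47 o$)
$\left(h{\left(X{\left(-5 \right)},-64 \right)} + 1742\right) \left(-1402 + 3989\right) = \left(\left(-64 + 47 \left(-64\right)\right) + 1742\right) \left(-1402 + 3989\right) = \left(\left(-64 - 3008\right) + 1742\right) 2587 = \left(-3072 + 1742\right) 2587 = \left(-1330\right) 2587 = -3440710$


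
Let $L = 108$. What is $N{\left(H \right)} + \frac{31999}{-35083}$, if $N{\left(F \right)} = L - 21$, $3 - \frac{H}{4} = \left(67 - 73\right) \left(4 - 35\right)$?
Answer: $\frac{3020222}{35083} \approx 86.088$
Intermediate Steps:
$H = -732$ ($H = 12 - 4 \left(67 - 73\right) \left(4 - 35\right) = 12 - 4 \left(\left(-6\right) \left(-31\right)\right) = 12 - 744 = -732$)
$N{\left(F \right)} = 87$ ($N{\left(F \right)} = 108 - 21 = 87$)
$N{\left(H \right)} + \frac{31999}{-35083} = 87 + \frac{31999}{-35083} = 87 + 31999 \left(- \frac{1}{35083}\right) = 87 - \frac{31999}{35083} = \frac{3020222}{35083}$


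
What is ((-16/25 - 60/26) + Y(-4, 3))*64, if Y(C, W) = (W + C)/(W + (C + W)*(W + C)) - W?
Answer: -128912/325 ≈ -396.65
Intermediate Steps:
Y(C, W) = -W + (C + W)/(W + (C + W)**2) (Y(C, W) = (C + W)/(W + (C + W)*(C + W)) - W = (C + W)/(W + (C + W)**2) - W = -W + (C + W)/(W + (C + W)**2))
((-16/25 - 60/26) + Y(-4, 3))*64 = ((-16/25 - 60/26) + (-4 + 3 - 1*3**2 - 1*3*(-4 + 3)**2)/(3 + (-4 + 3)**2))*64 = ((-16*1/25 - 60*1/26) + (-4 + 3 - 1*9 - 1*3*(-1)**2)/(3 + (-1)**2))*64 = ((-16/25 - 30/13) + (-4 + 3 - 9 - 1*3*1)/(3 + 1))*64 = (-958/325 + (-4 + 3 - 9 - 3)/4)*64 = (-958/325 + (1/4)*(-13))*64 = (-958/325 - 13/4)*64 = -8057/1300*64 = -128912/325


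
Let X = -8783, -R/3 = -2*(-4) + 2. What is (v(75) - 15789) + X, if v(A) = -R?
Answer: -24542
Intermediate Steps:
R = -30 (R = -3*(-2*(-4) + 2) = -3*(8 + 2) = -3*10 = -30)
v(A) = 30 (v(A) = -1*(-30) = 30)
(v(75) - 15789) + X = (30 - 15789) - 8783 = -15759 - 8783 = -24542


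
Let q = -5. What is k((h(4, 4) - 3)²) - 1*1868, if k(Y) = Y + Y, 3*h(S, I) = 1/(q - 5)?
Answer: -832319/450 ≈ -1849.6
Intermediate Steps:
h(S, I) = -1/30 (h(S, I) = 1/(3*(-5 - 5)) = (⅓)/(-10) = (⅓)*(-⅒) = -1/30)
k(Y) = 2*Y
k((h(4, 4) - 3)²) - 1*1868 = 2*(-1/30 - 3)² - 1*1868 = 2*(-91/30)² - 1868 = 2*(8281/900) - 1868 = 8281/450 - 1868 = -832319/450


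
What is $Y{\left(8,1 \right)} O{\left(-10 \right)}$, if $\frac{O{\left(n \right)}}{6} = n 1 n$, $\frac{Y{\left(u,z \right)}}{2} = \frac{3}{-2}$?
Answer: $-1800$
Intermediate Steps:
$Y{\left(u,z \right)} = -3$ ($Y{\left(u,z \right)} = 2 \frac{3}{-2} = 2 \cdot 3 \left(- \frac{1}{2}\right) = 2 \left(- \frac{3}{2}\right) = -3$)
$O{\left(n \right)} = 6 n^{2}$ ($O{\left(n \right)} = 6 n 1 n = 6 n n = 6 n^{2}$)
$Y{\left(8,1 \right)} O{\left(-10 \right)} = - 3 \cdot 6 \left(-10\right)^{2} = - 3 \cdot 6 \cdot 100 = \left(-3\right) 600 = -1800$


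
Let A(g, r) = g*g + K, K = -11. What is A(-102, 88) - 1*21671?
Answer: -11278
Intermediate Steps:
A(g, r) = -11 + g² (A(g, r) = g*g - 11 = g² - 11 = -11 + g²)
A(-102, 88) - 1*21671 = (-11 + (-102)²) - 1*21671 = (-11 + 10404) - 21671 = 10393 - 21671 = -11278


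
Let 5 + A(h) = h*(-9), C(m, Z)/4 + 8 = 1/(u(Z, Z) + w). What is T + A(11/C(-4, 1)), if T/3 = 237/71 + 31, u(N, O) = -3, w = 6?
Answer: 661315/6532 ≈ 101.24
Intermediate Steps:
C(m, Z) = -92/3 (C(m, Z) = -32 + 4/(-3 + 6) = -32 + 4/3 = -92/3)
A(h) = -5 - 9*h (A(h) = -5 + h*(-9) = -5 - 9*h)
T = 7314/71 (T = 3*(237/71 + 31) = 3*(2438/71) = 7314/71 ≈ 103.01)
T + A(11/C(-4, 1)) = 7314/71 + (-5 - 99/(-92/3)) = 7314/71 + (-5 - 99*(-3)/92) = 7314/71 + (-5 - 9*(-33/92)) = 7314/71 + (-5 + 297/92) = 7314/71 - 163/92 = 661315/6532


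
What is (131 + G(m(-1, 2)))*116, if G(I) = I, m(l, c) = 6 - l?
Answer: 16008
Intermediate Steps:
(131 + G(m(-1, 2)))*116 = (131 + (6 - 1*(-1)))*116 = (131 + (6 + 1))*116 = (131 + 7)*116 = 138*116 = 16008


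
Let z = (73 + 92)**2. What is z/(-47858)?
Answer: -27225/47858 ≈ -0.56887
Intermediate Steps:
z = 27225 (z = 165**2 = 27225)
z/(-47858) = 27225/(-47858) = 27225*(-1/47858) = -27225/47858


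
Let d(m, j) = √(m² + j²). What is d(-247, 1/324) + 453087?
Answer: 453087 + √6404480785/324 ≈ 4.5333e+5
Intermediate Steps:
d(m, j) = √(j² + m²)
d(-247, 1/324) + 453087 = √((1/324)² + (-247)²) + 453087 = √((1/324)² + 61009) + 453087 = √(1/104976 + 61009) + 453087 = √(6404480785/104976) + 453087 = √6404480785/324 + 453087 = 453087 + √6404480785/324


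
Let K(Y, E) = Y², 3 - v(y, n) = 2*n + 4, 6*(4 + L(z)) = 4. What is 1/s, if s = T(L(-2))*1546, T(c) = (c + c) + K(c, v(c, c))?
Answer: 9/61840 ≈ 0.00014554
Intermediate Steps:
L(z) = -10/3 (L(z) = -4 + (⅙)*4 = -4 + ⅔ = -10/3)
v(y, n) = -1 - 2*n (v(y, n) = 3 - (2*n + 4) = 3 - (4 + 2*n) = 3 + (-4 - 2*n) = -1 - 2*n)
T(c) = c² + 2*c (T(c) = (c + c) + c² = 2*c + c² = c² + 2*c)
s = 61840/9 (s = -10*(2 - 10/3)/3*1546 = -10/3*(-4/3)*1546 = (40/9)*1546 = 61840/9 ≈ 6871.1)
1/s = 1/(61840/9) = 9/61840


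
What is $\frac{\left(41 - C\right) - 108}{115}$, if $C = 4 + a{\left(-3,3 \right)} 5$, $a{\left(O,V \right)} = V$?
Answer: $- \frac{86}{115} \approx -0.74783$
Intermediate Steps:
$C = 19$ ($C = 4 + 3 \cdot 5 = 4 + 15 = 19$)
$\frac{\left(41 - C\right) - 108}{115} = \frac{\left(41 - 19\right) - 108}{115} = \frac{22 - 108}{115} = \frac{1}{115} \left(-86\right) = - \frac{86}{115}$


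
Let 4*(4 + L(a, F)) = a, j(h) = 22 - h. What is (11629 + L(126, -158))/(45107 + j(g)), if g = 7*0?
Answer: 7771/30086 ≈ 0.25829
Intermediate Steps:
g = 0
L(a, F) = -4 + a/4
(11629 + L(126, -158))/(45107 + j(g)) = (11629 + (-4 + (¼)*126))/(45107 + (22 - 1*0)) = (11629 + (-4 + 63/2))/(45107 + (22 + 0)) = (11629 + 55/2)/(45107 + 22) = (23313/2)/45129 = (23313/2)*(1/45129) = 7771/30086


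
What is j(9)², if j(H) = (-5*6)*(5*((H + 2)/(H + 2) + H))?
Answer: 2250000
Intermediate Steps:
j(H) = -150 - 150*H (j(H) = -150*((2 + H)/(2 + H) + H) = -150*(1 + H) = -30*(5 + 5*H) = -150 - 150*H)
j(9)² = (-150 - 150*9)² = (-150 - 1350)² = (-1500)² = 2250000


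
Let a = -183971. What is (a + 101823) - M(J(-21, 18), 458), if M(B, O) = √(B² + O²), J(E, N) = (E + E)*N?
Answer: -82148 - 10*√7813 ≈ -83032.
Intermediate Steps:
J(E, N) = 2*E*N (J(E, N) = (2*E)*N = 2*E*N)
(a + 101823) - M(J(-21, 18), 458) = (-183971 + 101823) - √((2*(-21)*18)² + 458²) = -82148 - √((-756)² + 209764) = -82148 - √(571536 + 209764) = -82148 - √781300 = -82148 - 10*√7813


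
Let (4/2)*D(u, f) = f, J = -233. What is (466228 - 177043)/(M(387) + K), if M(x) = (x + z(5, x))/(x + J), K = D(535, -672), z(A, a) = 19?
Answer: -3181035/3667 ≈ -867.48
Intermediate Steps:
D(u, f) = f/2
K = -336 (K = (½)*(-672) = -336)
M(x) = (19 + x)/(-233 + x) (M(x) = (x + 19)/(x - 233) = (19 + x)/(-233 + x))
(466228 - 177043)/(M(387) + K) = (466228 - 177043)/((19 + 387)/(-233 + 387) - 336) = 289185/(406/154 - 336) = 289185/((1/154)*406 - 336) = 289185/(29/11 - 336) = 289185/(-3667/11) = 289185*(-11/3667) = -3181035/3667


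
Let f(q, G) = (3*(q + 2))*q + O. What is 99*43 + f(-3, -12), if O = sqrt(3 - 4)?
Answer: 4266 + I ≈ 4266.0 + 1.0*I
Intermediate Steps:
O = I (O = sqrt(-1) = I ≈ 1.0*I)
f(q, G) = I + q*(6 + 3*q) (f(q, G) = (3*(q + 2))*q + I = (3*(2 + q))*q + I = (6 + 3*q)*q + I = q*(6 + 3*q) + I = I + q*(6 + 3*q))
99*43 + f(-3, -12) = 99*43 + (I + 3*(-3)**2 + 6*(-3)) = 4257 + (I + 3*9 - 18) = 4257 + (I + 27 - 18) = 4257 + (9 + I) = 4266 + I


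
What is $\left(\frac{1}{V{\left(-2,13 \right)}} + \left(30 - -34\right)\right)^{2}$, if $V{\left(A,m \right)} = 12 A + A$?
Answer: $\frac{2765569}{676} \approx 4091.1$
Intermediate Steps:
$V{\left(A,m \right)} = 13 A$
$\left(\frac{1}{V{\left(-2,13 \right)}} + \left(30 - -34\right)\right)^{2} = \left(\frac{1}{13 \left(-2\right)} + \left(30 - -34\right)\right)^{2} = \left(\frac{1}{-26} + \left(30 + 34\right)\right)^{2} = \left(- \frac{1}{26} + 64\right)^{2} = \left(\frac{1663}{26}\right)^{2} = \frac{2765569}{676}$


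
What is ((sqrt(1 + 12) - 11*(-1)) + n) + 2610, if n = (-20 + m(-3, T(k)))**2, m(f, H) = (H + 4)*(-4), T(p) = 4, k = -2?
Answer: 5325 + sqrt(13) ≈ 5328.6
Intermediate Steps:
m(f, H) = -16 - 4*H (m(f, H) = (4 + H)*(-4) = -16 - 4*H)
n = 2704 (n = (-20 + (-16 - 4*4))**2 = (-20 + (-16 - 16))**2 = (-20 - 32)**2 = (-52)**2 = 2704)
((sqrt(1 + 12) - 11*(-1)) + n) + 2610 = ((sqrt(1 + 12) - 11*(-1)) + 2704) + 2610 = ((sqrt(13) + 11) + 2704) + 2610 = ((11 + sqrt(13)) + 2704) + 2610 = (2715 + sqrt(13)) + 2610 = 5325 + sqrt(13)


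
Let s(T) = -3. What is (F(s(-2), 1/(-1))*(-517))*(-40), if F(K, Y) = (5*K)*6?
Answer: -1861200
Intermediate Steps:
F(K, Y) = 30*K
(F(s(-2), 1/(-1))*(-517))*(-40) = ((30*(-3))*(-517))*(-40) = -90*(-517)*(-40) = 46530*(-40) = -1861200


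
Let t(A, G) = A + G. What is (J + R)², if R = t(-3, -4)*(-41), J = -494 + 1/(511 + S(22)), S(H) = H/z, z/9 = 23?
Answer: 479618146834596/11193428401 ≈ 42848.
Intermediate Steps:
z = 207 (z = 9*23 = 207)
S(H) = H/207
J = -52264499/105799 (J = -494 + 1/(511 + (1/207)*22) = -494 + 1/(511 + 22/207) = -494 + 1/(105799/207) = -494 + 207/105799 = -52264499/105799 ≈ -494.00)
R = 287 (R = (-3 - 4)*(-41) = -7*(-41) = 287)
(J + R)² = (-52264499/105799 + 287)² = (-21900186/105799)² = 479618146834596/11193428401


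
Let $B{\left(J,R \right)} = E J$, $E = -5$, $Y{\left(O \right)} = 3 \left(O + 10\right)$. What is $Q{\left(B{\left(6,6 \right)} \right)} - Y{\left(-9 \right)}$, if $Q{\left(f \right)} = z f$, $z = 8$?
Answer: $-243$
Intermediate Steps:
$Y{\left(O \right)} = 30 + 3 O$ ($Y{\left(O \right)} = 3 \left(10 + O\right) = 30 + 3 O$)
$B{\left(J,R \right)} = - 5 J$
$Q{\left(f \right)} = 8 f$
$Q{\left(B{\left(6,6 \right)} \right)} - Y{\left(-9 \right)} = 8 \left(\left(-5\right) 6\right) - \left(30 + 3 \left(-9\right)\right) = 8 \left(-30\right) - \left(30 - 27\right) = -240 - 3 = -243$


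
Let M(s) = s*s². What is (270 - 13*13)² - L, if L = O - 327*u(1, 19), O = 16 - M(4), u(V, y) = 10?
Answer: 13519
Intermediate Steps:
M(s) = s³
O = -48 (O = 16 - 1*4³ = 16 - 1*64 = 16 - 64 = -48)
L = -3318 (L = -48 - 327*10 = -48 - 3270 = -3318)
(270 - 13*13)² - L = (270 - 13*13)² - 1*(-3318) = (270 - 169)² + 3318 = 101² + 3318 = 10201 + 3318 = 13519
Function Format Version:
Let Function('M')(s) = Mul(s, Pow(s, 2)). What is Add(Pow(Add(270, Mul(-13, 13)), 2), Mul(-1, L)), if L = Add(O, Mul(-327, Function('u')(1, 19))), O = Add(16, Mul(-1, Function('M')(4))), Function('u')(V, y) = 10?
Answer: 13519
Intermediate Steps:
Function('M')(s) = Pow(s, 3)
O = -48 (O = Add(16, Mul(-1, Pow(4, 3))) = Add(16, Mul(-1, 64)) = Add(16, -64) = -48)
L = -3318 (L = Add(-48, Mul(-327, 10)) = Add(-48, -3270) = -3318)
Add(Pow(Add(270, Mul(-13, 13)), 2), Mul(-1, L)) = Add(Pow(Add(270, Mul(-13, 13)), 2), Mul(-1, -3318)) = Add(Pow(Add(270, -169), 2), 3318) = Add(Pow(101, 2), 3318) = Add(10201, 3318) = 13519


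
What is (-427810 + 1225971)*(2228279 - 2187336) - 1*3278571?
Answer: 32675827252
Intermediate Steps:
(-427810 + 1225971)*(2228279 - 2187336) - 1*3278571 = 798161*40943 - 3278571 = 32679105823 - 3278571 = 32675827252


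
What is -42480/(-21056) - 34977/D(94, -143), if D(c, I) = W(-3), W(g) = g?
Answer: 15345899/1316 ≈ 11661.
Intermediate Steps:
D(c, I) = -3
-42480/(-21056) - 34977/D(94, -143) = -42480/(-21056) - 34977/(-3) = -42480*(-1/21056) - 34977*(-1/3) = 2655/1316 + 11659 = 15345899/1316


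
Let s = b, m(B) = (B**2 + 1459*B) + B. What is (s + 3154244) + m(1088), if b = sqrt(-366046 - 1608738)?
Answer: 5926468 + 16*I*sqrt(7714) ≈ 5.9265e+6 + 1405.3*I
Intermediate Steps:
m(B) = B**2 + 1460*B
b = 16*I*sqrt(7714) (b = sqrt(-1974784) = 16*I*sqrt(7714) ≈ 1405.3*I)
s = 16*I*sqrt(7714) ≈ 1405.3*I
(s + 3154244) + m(1088) = (16*I*sqrt(7714) + 3154244) + 1088*(1460 + 1088) = (3154244 + 16*I*sqrt(7714)) + 1088*2548 = (3154244 + 16*I*sqrt(7714)) + 2772224 = 5926468 + 16*I*sqrt(7714)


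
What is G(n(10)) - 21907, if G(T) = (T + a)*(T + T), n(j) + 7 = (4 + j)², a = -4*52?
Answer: -29089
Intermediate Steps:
a = -208
n(j) = -7 + (4 + j)²
G(T) = 2*T*(-208 + T) (G(T) = (T - 208)*(T + T) = (-208 + T)*(2*T) = 2*T*(-208 + T))
G(n(10)) - 21907 = 2*(-7 + (4 + 10)²)*(-208 + (-7 + (4 + 10)²)) - 21907 = 2*(-7 + 14²)*(-208 + (-7 + 14²)) - 21907 = 2*(-7 + 196)*(-208 + (-7 + 196)) - 21907 = 2*189*(-208 + 189) - 21907 = 2*189*(-19) - 21907 = -7182 - 21907 = -29089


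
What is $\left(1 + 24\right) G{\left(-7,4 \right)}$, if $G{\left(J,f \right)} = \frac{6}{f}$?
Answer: $\frac{75}{2} \approx 37.5$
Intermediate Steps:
$\left(1 + 24\right) G{\left(-7,4 \right)} = \left(1 + 24\right) \frac{6}{4} = 25 \cdot 6 \cdot \frac{1}{4} = 25 \cdot \frac{3}{2} = \frac{75}{2}$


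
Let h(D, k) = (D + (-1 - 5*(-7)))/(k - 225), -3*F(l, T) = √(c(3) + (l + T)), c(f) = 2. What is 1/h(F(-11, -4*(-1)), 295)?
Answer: 3060/1487 + 30*I*√5/1487 ≈ 2.0578 + 0.045112*I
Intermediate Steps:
F(l, T) = -√(2 + T + l)/3 (F(l, T) = -√(2 + (l + T))/3 = -√(2 + (T + l))/3 = -√(2 + T + l)/3)
h(D, k) = (34 + D)/(-225 + k) (h(D, k) = (D + (-1 + 35))/(-225 + k) = (D + 34)/(-225 + k) = (34 + D)/(-225 + k))
1/h(F(-11, -4*(-1)), 295) = 1/((34 - √(2 - 4*(-1) - 11)/3)/(-225 + 295)) = 1/((34 - √(2 + 4 - 11)/3)/70) = 1/((34 - I*√5/3)/70) = 1/(17/35 - I*√5/210)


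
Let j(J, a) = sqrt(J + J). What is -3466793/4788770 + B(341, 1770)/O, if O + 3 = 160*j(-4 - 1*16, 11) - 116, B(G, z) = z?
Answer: -4607747912773/4971514251970 - 566400*I*sqrt(10)/1038161 ≈ -0.92683 - 1.7253*I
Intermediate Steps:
j(J, a) = sqrt(2)*sqrt(J) (j(J, a) = sqrt(2*J) = sqrt(2)*sqrt(J))
O = -119 + 320*I*sqrt(10) (O = -3 + (160*(sqrt(2)*sqrt(-4 - 1*16)) - 116) = -3 + (160*(sqrt(2)*sqrt(-4 - 16)) - 116) = -3 + (160*(sqrt(2)*sqrt(-20)) - 116) = -3 + (160*(sqrt(2)*(2*I*sqrt(5))) - 116) = -3 + (160*(2*I*sqrt(10)) - 116) = -3 + (320*I*sqrt(10) - 116) = -3 + (-116 + 320*I*sqrt(10)) = -119 + 320*I*sqrt(10) ≈ -119.0 + 1011.9*I)
-3466793/4788770 + B(341, 1770)/O = -3466793/4788770 + 1770/(-119 + 320*I*sqrt(10))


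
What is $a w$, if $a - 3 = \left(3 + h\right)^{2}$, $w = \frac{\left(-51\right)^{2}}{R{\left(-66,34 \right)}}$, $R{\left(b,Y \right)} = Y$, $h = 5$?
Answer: $\frac{10251}{2} \approx 5125.5$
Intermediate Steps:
$w = \frac{153}{2}$ ($w = \frac{\left(-51\right)^{2}}{34} = 2601 \cdot \frac{1}{34} = \frac{153}{2} \approx 76.5$)
$a = 67$ ($a = 3 + \left(3 + 5\right)^{2} = 3 + 8^{2} = 3 + 64 = 67$)
$a w = 67 \cdot \frac{153}{2} = \frac{10251}{2}$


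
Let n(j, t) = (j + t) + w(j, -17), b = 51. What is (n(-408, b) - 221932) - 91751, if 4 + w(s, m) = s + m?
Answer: -314469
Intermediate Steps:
w(s, m) = -4 + m + s (w(s, m) = -4 + (s + m) = -4 + (m + s) = -4 + m + s)
n(j, t) = -21 + t + 2*j (n(j, t) = (j + t) + (-4 - 17 + j) = (j + t) + (-21 + j) = -21 + t + 2*j)
(n(-408, b) - 221932) - 91751 = ((-21 + 51 + 2*(-408)) - 221932) - 91751 = ((-21 + 51 - 816) - 221932) - 91751 = (-786 - 221932) - 91751 = -222718 - 91751 = -314469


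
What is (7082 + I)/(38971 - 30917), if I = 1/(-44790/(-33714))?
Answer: 52872749/60123110 ≈ 0.87941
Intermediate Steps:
I = 5619/7465 (I = 1/(-44790*(-1/33714)) = 1/(7465/5619) = 5619/7465 ≈ 0.75271)
(7082 + I)/(38971 - 30917) = (7082 + 5619/7465)/(38971 - 30917) = (52872749/7465)/8054 = (52872749/7465)*(1/8054) = 52872749/60123110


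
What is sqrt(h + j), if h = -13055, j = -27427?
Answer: 3*I*sqrt(4498) ≈ 201.2*I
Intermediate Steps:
sqrt(h + j) = sqrt(-13055 - 27427) = sqrt(-40482) = 3*I*sqrt(4498)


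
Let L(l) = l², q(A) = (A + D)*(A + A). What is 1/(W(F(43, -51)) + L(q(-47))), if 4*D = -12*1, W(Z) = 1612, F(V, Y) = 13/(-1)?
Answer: 1/22091612 ≈ 4.5266e-8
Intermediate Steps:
F(V, Y) = -13 (F(V, Y) = 13*(-1) = -13)
D = -3 (D = (-12*1)/4 = (¼)*(-12) = -3)
q(A) = 2*A*(-3 + A) (q(A) = (A - 3)*(A + A) = (-3 + A)*(2*A) = 2*A*(-3 + A))
1/(W(F(43, -51)) + L(q(-47))) = 1/(1612 + (2*(-47)*(-3 - 47))²) = 1/(1612 + (2*(-47)*(-50))²) = 1/(1612 + 4700²) = 1/(1612 + 22090000) = 1/22091612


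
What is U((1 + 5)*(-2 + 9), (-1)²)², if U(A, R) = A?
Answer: 1764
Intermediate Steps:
U((1 + 5)*(-2 + 9), (-1)²)² = ((1 + 5)*(-2 + 9))² = (6*7)² = 42² = 1764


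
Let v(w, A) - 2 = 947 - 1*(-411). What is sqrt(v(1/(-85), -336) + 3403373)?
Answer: sqrt(3404733) ≈ 1845.2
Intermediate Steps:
v(w, A) = 1360 (v(w, A) = 2 + (947 - 1*(-411)) = 2 + (947 + 411) = 2 + 1358 = 1360)
sqrt(v(1/(-85), -336) + 3403373) = sqrt(1360 + 3403373) = sqrt(3404733)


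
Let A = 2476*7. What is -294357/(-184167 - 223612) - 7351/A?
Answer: 2104212095/7067625628 ≈ 0.29773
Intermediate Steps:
A = 17332
-294357/(-184167 - 223612) - 7351/A = -294357/(-184167 - 223612) - 7351/17332 = -294357/(-407779) - 7351*1/17332 = -294357*(-1/407779) - 7351/17332 = 294357/407779 - 7351/17332 = 2104212095/7067625628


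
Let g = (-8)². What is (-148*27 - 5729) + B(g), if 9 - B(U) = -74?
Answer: -9642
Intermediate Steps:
g = 64
B(U) = 83 (B(U) = 9 - 1*(-74) = 9 + 74 = 83)
(-148*27 - 5729) + B(g) = (-148*27 - 5729) + 83 = (-3996 - 5729) + 83 = -9725 + 83 = -9642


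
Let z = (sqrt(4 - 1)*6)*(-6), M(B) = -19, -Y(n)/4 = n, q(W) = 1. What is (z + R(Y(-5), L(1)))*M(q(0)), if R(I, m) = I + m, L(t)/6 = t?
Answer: -494 + 684*sqrt(3) ≈ 690.72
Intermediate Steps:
L(t) = 6*t
Y(n) = -4*n
z = -36*sqrt(3) (z = (sqrt(3)*6)*(-6) = (6*sqrt(3))*(-6) = -36*sqrt(3) ≈ -62.354)
(z + R(Y(-5), L(1)))*M(q(0)) = (-36*sqrt(3) + (-4*(-5) + 6*1))*(-19) = (-36*sqrt(3) + (20 + 6))*(-19) = (-36*sqrt(3) + 26)*(-19) = (26 - 36*sqrt(3))*(-19) = -494 + 684*sqrt(3)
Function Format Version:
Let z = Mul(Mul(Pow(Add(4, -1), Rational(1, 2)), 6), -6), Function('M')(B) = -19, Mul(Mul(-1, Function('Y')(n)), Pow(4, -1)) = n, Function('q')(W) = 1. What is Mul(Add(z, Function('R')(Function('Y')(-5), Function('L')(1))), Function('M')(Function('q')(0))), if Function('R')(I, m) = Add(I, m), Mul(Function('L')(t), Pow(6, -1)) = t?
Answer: Add(-494, Mul(684, Pow(3, Rational(1, 2)))) ≈ 690.72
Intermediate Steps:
Function('L')(t) = Mul(6, t)
Function('Y')(n) = Mul(-4, n)
z = Mul(-36, Pow(3, Rational(1, 2))) (z = Mul(Mul(Pow(3, Rational(1, 2)), 6), -6) = Mul(Mul(6, Pow(3, Rational(1, 2))), -6) = Mul(-36, Pow(3, Rational(1, 2))) ≈ -62.354)
Mul(Add(z, Function('R')(Function('Y')(-5), Function('L')(1))), Function('M')(Function('q')(0))) = Mul(Add(Mul(-36, Pow(3, Rational(1, 2))), Add(Mul(-4, -5), Mul(6, 1))), -19) = Mul(Add(Mul(-36, Pow(3, Rational(1, 2))), Add(20, 6)), -19) = Mul(Add(Mul(-36, Pow(3, Rational(1, 2))), 26), -19) = Mul(Add(26, Mul(-36, Pow(3, Rational(1, 2)))), -19) = Add(-494, Mul(684, Pow(3, Rational(1, 2))))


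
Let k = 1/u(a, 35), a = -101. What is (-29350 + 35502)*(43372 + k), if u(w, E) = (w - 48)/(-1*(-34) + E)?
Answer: 39756432568/149 ≈ 2.6682e+8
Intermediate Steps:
u(w, E) = (-48 + w)/(34 + E)
k = -69/149 (k = 1/((-48 - 101)/(34 + 35)) = 1/(-149/69) = -69/149 ≈ -0.46309)
(-29350 + 35502)*(43372 + k) = (-29350 + 35502)*(43372 - 69/149) = 6152*(6462359/149) = 39756432568/149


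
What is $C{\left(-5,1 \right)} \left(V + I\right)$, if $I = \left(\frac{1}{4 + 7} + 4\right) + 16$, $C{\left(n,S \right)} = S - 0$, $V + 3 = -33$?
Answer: $- \frac{175}{11} \approx -15.909$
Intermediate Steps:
$V = -36$ ($V = -3 - 33 = -36$)
$C{\left(n,S \right)} = S$ ($C{\left(n,S \right)} = S + 0 = S$)
$I = \frac{221}{11}$ ($I = \left(\frac{1}{11} + 4\right) + 16 = \frac{45}{11} + 16 = \frac{221}{11} \approx 20.091$)
$C{\left(-5,1 \right)} \left(V + I\right) = 1 \left(-36 + \frac{221}{11}\right) = 1 \left(- \frac{175}{11}\right) = - \frac{175}{11}$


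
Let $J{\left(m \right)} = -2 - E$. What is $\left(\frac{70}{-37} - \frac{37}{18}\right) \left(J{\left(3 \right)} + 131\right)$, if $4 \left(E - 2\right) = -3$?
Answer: $- \frac{1343419}{2664} \approx -504.29$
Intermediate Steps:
$E = \frac{5}{4}$ ($E = 2 + \frac{1}{4} \left(-3\right) = 2 - \frac{3}{4} = \frac{5}{4} \approx 1.25$)
$J{\left(m \right)} = - \frac{13}{4}$ ($J{\left(m \right)} = -2 - \frac{5}{4} = - \frac{13}{4}$)
$\left(\frac{70}{-37} - \frac{37}{18}\right) \left(J{\left(3 \right)} + 131\right) = \left(\frac{70}{-37} - \frac{37}{18}\right) \left(- \frac{13}{4} + 131\right) = \left(70 \left(- \frac{1}{37}\right) - \frac{37}{18}\right) \frac{511}{4} = \left(- \frac{70}{37} - \frac{37}{18}\right) \frac{511}{4} = \left(- \frac{2629}{666}\right) \frac{511}{4} = - \frac{1343419}{2664}$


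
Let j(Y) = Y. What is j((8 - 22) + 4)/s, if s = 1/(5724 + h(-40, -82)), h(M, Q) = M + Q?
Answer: -56020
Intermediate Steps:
s = 1/5602 (s = 1/(5724 + (-40 - 82)) = 1/(5724 - 122) = 1/5602 ≈ 0.00017851)
j((8 - 22) + 4)/s = ((8 - 22) + 4)/(1/5602) = (-14 + 4)*5602 = -10*5602 = -56020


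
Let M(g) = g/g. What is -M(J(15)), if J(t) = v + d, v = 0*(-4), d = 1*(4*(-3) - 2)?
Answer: -1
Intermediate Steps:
d = -14 (d = 1*(-12 - 2) = 1*(-14) = -14)
v = 0
J(t) = -14 (J(t) = 0 - 14 = -14)
M(g) = 1
-M(J(15)) = -1*1 = -1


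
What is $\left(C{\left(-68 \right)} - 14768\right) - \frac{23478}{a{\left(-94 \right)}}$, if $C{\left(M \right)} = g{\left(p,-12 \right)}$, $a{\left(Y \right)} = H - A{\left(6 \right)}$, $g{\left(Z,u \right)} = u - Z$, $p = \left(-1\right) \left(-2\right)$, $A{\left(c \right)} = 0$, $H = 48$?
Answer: $- \frac{122169}{8} \approx -15271.0$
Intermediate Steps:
$p = 2$
$a{\left(Y \right)} = 48$ ($a{\left(Y \right)} = 48 - 0 = 48 + 0 = 48$)
$C{\left(M \right)} = -14$ ($C{\left(M \right)} = -12 - 2 = -14$)
$\left(C{\left(-68 \right)} - 14768\right) - \frac{23478}{a{\left(-94 \right)}} = \left(-14 - 14768\right) - \frac{23478}{48} = -14782 - \frac{3913}{8} = - \frac{122169}{8}$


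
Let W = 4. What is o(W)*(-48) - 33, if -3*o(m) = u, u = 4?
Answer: 31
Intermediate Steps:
o(m) = -4/3 (o(m) = -⅓*4 = -4/3)
o(W)*(-48) - 33 = -4/3*(-48) - 33 = 64 - 33 = 31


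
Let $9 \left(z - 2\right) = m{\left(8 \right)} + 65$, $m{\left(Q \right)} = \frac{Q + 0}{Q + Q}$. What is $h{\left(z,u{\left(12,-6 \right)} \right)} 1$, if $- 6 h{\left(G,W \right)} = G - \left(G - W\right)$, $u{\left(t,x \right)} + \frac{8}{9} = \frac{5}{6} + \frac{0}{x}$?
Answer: $\frac{1}{108} \approx 0.0092593$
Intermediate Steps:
$m{\left(Q \right)} = \frac{1}{2}$ ($m{\left(Q \right)} = \frac{Q}{2 Q} = Q \frac{1}{2 Q} = \frac{1}{2}$)
$u{\left(t,x \right)} = - \frac{1}{18}$ ($u{\left(t,x \right)} = - \frac{8}{9} + \left(\frac{5}{6} + \frac{0}{x}\right) = - \frac{8}{9} + \left(5 \cdot \frac{1}{6} + 0\right) = - \frac{8}{9} + \left(\frac{5}{6} + 0\right) = - \frac{8}{9} + \frac{5}{6} = - \frac{1}{18}$)
$z = \frac{167}{18}$ ($z = 2 + \frac{\frac{1}{2} + 65}{9} = 2 + \frac{1}{9} \cdot \frac{131}{2} = 2 + \frac{131}{18} = \frac{167}{18} \approx 9.2778$)
$h{\left(G,W \right)} = - \frac{W}{6}$ ($h{\left(G,W \right)} = - \frac{G - \left(G - W\right)}{6} = - \frac{W}{6}$)
$h{\left(z,u{\left(12,-6 \right)} \right)} 1 = \left(- \frac{1}{6}\right) \left(- \frac{1}{18}\right) 1 = \frac{1}{108} \cdot 1 = \frac{1}{108}$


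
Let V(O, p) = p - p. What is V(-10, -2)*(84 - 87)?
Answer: 0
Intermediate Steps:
V(O, p) = 0
V(-10, -2)*(84 - 87) = 0*(84 - 87) = 0*(-3) = 0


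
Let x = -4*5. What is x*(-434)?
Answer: 8680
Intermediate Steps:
x = -20
x*(-434) = -20*(-434) = 8680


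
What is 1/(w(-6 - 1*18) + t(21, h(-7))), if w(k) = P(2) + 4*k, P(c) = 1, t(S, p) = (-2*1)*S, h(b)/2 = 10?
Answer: -1/137 ≈ -0.0072993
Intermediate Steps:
h(b) = 20 (h(b) = 2*10 = 20)
t(S, p) = -2*S
w(k) = 1 + 4*k
1/(w(-6 - 1*18) + t(21, h(-7))) = 1/((1 + 4*(-6 - 1*18)) - 2*21) = 1/((1 + 4*(-6 - 18)) - 42) = 1/((1 + 4*(-24)) - 42) = 1/((1 - 96) - 42) = 1/(-95 - 42) = 1/(-137) = -1/137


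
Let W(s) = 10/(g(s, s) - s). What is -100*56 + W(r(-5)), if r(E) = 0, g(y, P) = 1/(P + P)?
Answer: -5600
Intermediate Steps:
g(y, P) = 1/(2*P)
W(s) = 10/(1/(2*s) - s)
-100*56 + W(r(-5)) = -100*56 - 20*0/(-1 + 2*0²) = -5600 - 20*0/(-1 + 2*0) = -5600 - 20*0/(-1 + 0) = -5600 - 20*0/(-1) = -5600 - 20*0*(-1) = -5600 + 0 = -5600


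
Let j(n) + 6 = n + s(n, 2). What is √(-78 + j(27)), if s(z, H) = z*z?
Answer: 4*√42 ≈ 25.923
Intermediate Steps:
s(z, H) = z²
j(n) = -6 + n + n² (j(n) = -6 + (n + n²) = -6 + n + n²)
√(-78 + j(27)) = √(-78 + (-6 + 27 + 27²)) = √(-78 + (-6 + 27 + 729)) = √(-78 + 750) = √672 = 4*√42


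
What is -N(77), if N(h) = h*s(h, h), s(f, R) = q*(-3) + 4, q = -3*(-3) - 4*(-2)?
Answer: 3619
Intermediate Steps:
q = 17 (q = 9 + 8 = 17)
s(f, R) = -47 (s(f, R) = 17*(-3) + 4 = -51 + 4 = -47)
N(h) = -47*h (N(h) = h*(-47) = -47*h)
-N(77) = -(-47)*77 = -1*(-3619) = 3619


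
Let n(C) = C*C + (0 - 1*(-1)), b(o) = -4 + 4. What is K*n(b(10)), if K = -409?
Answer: -409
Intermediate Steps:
b(o) = 0
n(C) = 1 + C² (n(C) = C² + (0 + 1) = C² + 1 = 1 + C²)
K*n(b(10)) = -409*(1 + 0²) = -409*(1 + 0) = -409*1 = -409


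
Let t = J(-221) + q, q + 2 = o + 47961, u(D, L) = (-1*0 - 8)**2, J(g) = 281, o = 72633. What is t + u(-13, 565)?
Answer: 120937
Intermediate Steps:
u(D, L) = 64 (u(D, L) = (0 - 8)**2 = (-8)**2 = 64)
q = 120592 (q = -2 + (72633 + 47961) = -2 + 120594 = 120592)
t = 120873 (t = 281 + 120592 = 120873)
t + u(-13, 565) = 120873 + 64 = 120937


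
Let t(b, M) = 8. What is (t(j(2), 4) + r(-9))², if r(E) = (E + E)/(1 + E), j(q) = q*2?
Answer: 1681/16 ≈ 105.06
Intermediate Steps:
j(q) = 2*q
r(E) = 2*E/(1 + E) (r(E) = (2*E)/(1 + E) = 2*E/(1 + E))
(t(j(2), 4) + r(-9))² = (8 + 2*(-9)/(1 - 9))² = (8 + 2*(-9)/(-8))² = (8 + 2*(-9)*(-⅛))² = (8 + 9/4)² = (41/4)² = 1681/16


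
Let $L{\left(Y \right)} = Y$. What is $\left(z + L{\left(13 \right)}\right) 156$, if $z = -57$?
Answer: $-6864$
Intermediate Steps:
$\left(z + L{\left(13 \right)}\right) 156 = \left(-57 + 13\right) 156 = \left(-44\right) 156 = -6864$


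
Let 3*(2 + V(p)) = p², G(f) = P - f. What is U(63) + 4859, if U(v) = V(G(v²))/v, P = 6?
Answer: 5541238/63 ≈ 87956.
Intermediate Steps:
G(f) = 6 - f
V(p) = -2 + p²/3
U(v) = (-2 + (6 - v²)²/3)/v
U(63) + 4859 = (⅓)*(-6 + (-6 + 63²)²)/63 + 4859 = (⅓)*(1/63)*(-6 + (-6 + 3969)²) + 4859 = (⅓)*(1/63)*(-6 + 3963²) + 4859 = (⅓)*(1/63)*(-6 + 15705369) + 4859 = (⅓)*(1/63)*15705363 + 4859 = 5235121/63 + 4859 = 5541238/63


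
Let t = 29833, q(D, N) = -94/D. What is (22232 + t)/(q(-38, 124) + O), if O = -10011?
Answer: -989235/190162 ≈ -5.2021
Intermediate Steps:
(22232 + t)/(q(-38, 124) + O) = (22232 + 29833)/(-94/(-38) - 10011) = 52065/(-94*(-1/38) - 10011) = 52065/(47/19 - 10011) = 52065/(-190162/19) = 52065*(-19/190162) = -989235/190162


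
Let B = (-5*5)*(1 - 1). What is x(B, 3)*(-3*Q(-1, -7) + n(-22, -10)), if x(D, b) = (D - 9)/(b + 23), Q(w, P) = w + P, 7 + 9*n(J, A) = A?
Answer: -199/26 ≈ -7.6538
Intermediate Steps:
n(J, A) = -7/9 + A/9
B = 0 (B = -25*0 = 0)
Q(w, P) = P + w
x(D, b) = (-9 + D)/(23 + b)
x(B, 3)*(-3*Q(-1, -7) + n(-22, -10)) = ((-9 + 0)/(23 + 3))*(-3*(-7 - 1) + (-7/9 + (⅑)*(-10))) = (-9/26)*(-3*(-8) + (-7/9 - 10/9)) = ((1/26)*(-9))*(24 - 17/9) = -9/26*199/9 = -199/26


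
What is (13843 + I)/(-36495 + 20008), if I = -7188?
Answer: -6655/16487 ≈ -0.40365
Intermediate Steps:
(13843 + I)/(-36495 + 20008) = (13843 - 7188)/(-36495 + 20008) = 6655/(-16487) = 6655*(-1/16487) = -6655/16487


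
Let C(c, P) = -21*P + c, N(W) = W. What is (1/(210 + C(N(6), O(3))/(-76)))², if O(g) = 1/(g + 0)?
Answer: 5776/254753521 ≈ 2.2673e-5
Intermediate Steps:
O(g) = 1/g
C(c, P) = c - 21*P
(1/(210 + C(N(6), O(3))/(-76)))² = (1/(210 + (6 - 21/3)/(-76)))² = (1/(210 + (6 - 21*⅓)*(-1/76)))² = (1/(210 + (6 - 7)*(-1/76)))² = (1/(210 - 1*(-1/76)))² = (1/(210 + 1/76))² = (1/(15961/76))² = (76/15961)² = 5776/254753521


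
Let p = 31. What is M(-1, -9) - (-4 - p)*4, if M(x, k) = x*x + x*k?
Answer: 150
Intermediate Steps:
M(x, k) = x**2 + k*x
M(-1, -9) - (-4 - p)*4 = -(-9 - 1) - (-4 - 1*31)*4 = -1*(-10) - (-4 - 31)*4 = 10 - (-35)*4 = 10 - 1*(-140) = 10 + 140 = 150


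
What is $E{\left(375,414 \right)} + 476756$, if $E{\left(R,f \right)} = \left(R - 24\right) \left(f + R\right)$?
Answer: $753695$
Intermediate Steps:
$E{\left(R,f \right)} = \left(-24 + R\right) \left(R + f\right)$
$E{\left(375,414 \right)} + 476756 = \left(375^{2} - 9000 - 9936 + 375 \cdot 414\right) + 476756 = \left(140625 - 9000 - 9936 + 155250\right) + 476756 = 276939 + 476756 = 753695$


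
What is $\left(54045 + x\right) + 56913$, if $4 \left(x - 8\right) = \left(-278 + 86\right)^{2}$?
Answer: $120182$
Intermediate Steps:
$x = 9224$ ($x = 8 + \frac{\left(-278 + 86\right)^{2}}{4} = 8 + \frac{\left(-192\right)^{2}}{4} = 8 + \frac{1}{4} \cdot 36864 = 8 + 9216 = 9224$)
$\left(54045 + x\right) + 56913 = \left(54045 + 9224\right) + 56913 = 63269 + 56913 = 120182$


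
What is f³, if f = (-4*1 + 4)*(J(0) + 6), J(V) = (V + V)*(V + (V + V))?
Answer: 0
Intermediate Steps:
J(V) = 6*V² (J(V) = (2*V)*(V + 2*V) = (2*V)*(3*V) = 6*V²)
f = 0 (f = (-4*1 + 4)*(6*0² + 6) = (-4 + 4)*(6*0 + 6) = 0*(0 + 6) = 0*6 = 0)
f³ = 0³ = 0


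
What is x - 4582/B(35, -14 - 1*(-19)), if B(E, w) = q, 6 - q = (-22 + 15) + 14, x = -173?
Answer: 4409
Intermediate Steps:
q = -1 (q = 6 - ((-22 + 15) + 14) = 6 - (-7 + 14) = 6 - 1*7 = 6 - 7 = -1)
B(E, w) = -1
x - 4582/B(35, -14 - 1*(-19)) = -173 - 4582/(-1) = -173 - 4582*(-1) = -173 + 4582 = 4409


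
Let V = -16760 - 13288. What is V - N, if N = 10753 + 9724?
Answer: -50525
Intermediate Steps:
V = -30048
N = 20477
V - N = -30048 - 1*20477 = -30048 - 20477 = -50525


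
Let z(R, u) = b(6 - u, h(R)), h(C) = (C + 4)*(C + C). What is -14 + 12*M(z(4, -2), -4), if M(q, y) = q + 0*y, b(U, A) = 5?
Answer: 46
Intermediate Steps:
h(C) = 2*C*(4 + C) (h(C) = (4 + C)*(2*C) = 2*C*(4 + C))
z(R, u) = 5
M(q, y) = q (M(q, y) = q + 0 = q)
-14 + 12*M(z(4, -2), -4) = -14 + 12*5 = -14 + 60 = 46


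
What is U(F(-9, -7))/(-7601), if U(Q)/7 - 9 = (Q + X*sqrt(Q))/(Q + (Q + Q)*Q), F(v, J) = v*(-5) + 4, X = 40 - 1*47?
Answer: -63/7601 ≈ -0.0082884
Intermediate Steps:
X = -7 (X = 40 - 47 = -7)
F(v, J) = 4 - 5*v (F(v, J) = -5*v + 4 = 4 - 5*v)
U(Q) = 63 + 7*(Q - 7*sqrt(Q))/(Q + 2*Q**2) (U(Q) = 63 + 7*((Q - 7*sqrt(Q))/(Q + (Q + Q)*Q)) = 63 + 7*((Q - 7*sqrt(Q))/(Q + (2*Q)*Q)) = 63 + 7*((Q - 7*sqrt(Q))/(Q + 2*Q**2)) = 63 + 7*(Q - 7*sqrt(Q))/(Q + 2*Q**2))
U(F(-9, -7))/(-7601) = (7*(-7*sqrt(4 - 5*(-9)) + 10*(4 - 5*(-9)) + 18*(4 - 5*(-9))**2)/((4 - 5*(-9))*(1 + 2*(4 - 5*(-9)))))/(-7601) = (7*(-7*sqrt(4 + 45) + 10*(4 + 45) + 18*(4 + 45)**2)/((4 + 45)*(1 + 2*(4 + 45))))*(-1/7601) = (7*(-7*sqrt(49) + 10*49 + 18*49**2)/(49*(1 + 2*49)))*(-1/7601) = (7*(1/49)*(-7*7 + 490 + 18*2401)/(1 + 98))*(-1/7601) = (7*(1/49)*(-49 + 490 + 43218)/99)*(-1/7601) = (7*(1/49)*(1/99)*43659)*(-1/7601) = 63*(-1/7601) = -63/7601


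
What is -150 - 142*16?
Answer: -2422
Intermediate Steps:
-150 - 142*16 = -150 - 2272 = -2422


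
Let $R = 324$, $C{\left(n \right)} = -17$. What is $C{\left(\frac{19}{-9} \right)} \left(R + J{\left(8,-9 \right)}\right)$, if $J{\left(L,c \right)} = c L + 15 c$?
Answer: $-1989$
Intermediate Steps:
$J{\left(L,c \right)} = 15 c + L c$ ($J{\left(L,c \right)} = L c + 15 c = 15 c + L c$)
$C{\left(\frac{19}{-9} \right)} \left(R + J{\left(8,-9 \right)}\right) = - 17 \left(324 - 9 \left(15 + 8\right)\right) = - 17 \left(324 - 207\right) = \left(-17\right) 117 = -1989$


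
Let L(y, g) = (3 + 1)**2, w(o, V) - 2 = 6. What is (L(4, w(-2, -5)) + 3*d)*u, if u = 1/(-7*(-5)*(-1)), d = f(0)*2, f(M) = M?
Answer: -16/35 ≈ -0.45714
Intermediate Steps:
w(o, V) = 8 (w(o, V) = 2 + 6 = 8)
L(y, g) = 16 (L(y, g) = 4**2 = 16)
d = 0 (d = 0*2 = 0)
u = -1/35 (u = 1/(35*(-1)) = 1/(-35) = -1/35 ≈ -0.028571)
(L(4, w(-2, -5)) + 3*d)*u = (16 + 3*0)*(-1/35) = (16 + 0)*(-1/35) = 16*(-1/35) = -16/35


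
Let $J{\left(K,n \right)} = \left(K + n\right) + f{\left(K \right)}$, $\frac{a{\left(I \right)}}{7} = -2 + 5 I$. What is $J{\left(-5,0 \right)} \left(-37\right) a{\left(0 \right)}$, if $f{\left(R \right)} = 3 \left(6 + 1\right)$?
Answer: $8288$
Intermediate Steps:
$f{\left(R \right)} = 21$ ($f{\left(R \right)} = 3 \cdot 7 = 21$)
$a{\left(I \right)} = -14 + 35 I$ ($a{\left(I \right)} = 7 \left(-2 + 5 I\right) = -14 + 35 I$)
$J{\left(K,n \right)} = 21 + K + n$ ($J{\left(K,n \right)} = \left(K + n\right) + 21 = 21 + K + n$)
$J{\left(-5,0 \right)} \left(-37\right) a{\left(0 \right)} = \left(21 - 5 + 0\right) \left(-37\right) \left(-14 + 35 \cdot 0\right) = 16 \left(-37\right) \left(-14 + 0\right) = \left(-592\right) \left(-14\right) = 8288$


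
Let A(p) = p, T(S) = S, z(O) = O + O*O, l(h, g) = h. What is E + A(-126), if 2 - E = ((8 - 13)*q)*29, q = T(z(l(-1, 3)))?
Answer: -124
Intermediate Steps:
z(O) = O + O²
q = 0 (q = -(1 - 1) = -1*0 = 0)
E = 2 (E = 2 - (8 - 13)*0*29 = 2 - (-5*0)*29 = 2 - 0*29 = 2 - 1*0 = 2 + 0 = 2)
E + A(-126) = 2 - 126 = -124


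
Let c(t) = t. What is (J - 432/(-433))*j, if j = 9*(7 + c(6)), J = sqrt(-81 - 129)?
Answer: 50544/433 + 117*I*sqrt(210) ≈ 116.73 + 1695.5*I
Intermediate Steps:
J = I*sqrt(210) (J = sqrt(-210) = I*sqrt(210) ≈ 14.491*I)
j = 117 (j = 9*(7 + 6) = 9*13 = 117)
(J - 432/(-433))*j = (I*sqrt(210) - 432/(-433))*117 = (I*sqrt(210) - 432*(-1/433))*117 = (I*sqrt(210) + 432/433)*117 = (432/433 + I*sqrt(210))*117 = 50544/433 + 117*I*sqrt(210)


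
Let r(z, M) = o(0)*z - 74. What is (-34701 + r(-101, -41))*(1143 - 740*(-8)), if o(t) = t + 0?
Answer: -245615825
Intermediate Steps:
o(t) = t
r(z, M) = -74 (r(z, M) = 0*z - 74 = 0 - 74 = -74)
(-34701 + r(-101, -41))*(1143 - 740*(-8)) = (-34701 - 74)*(1143 - 740*(-8)) = -34775*(1143 + 5920) = -34775*7063 = -245615825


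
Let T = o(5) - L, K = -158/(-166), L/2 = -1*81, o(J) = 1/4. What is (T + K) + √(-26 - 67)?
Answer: 54183/332 + I*√93 ≈ 163.2 + 9.6436*I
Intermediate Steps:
o(J) = ¼
L = -162 (L = 2*(-1*81) = 2*(-81) = -162)
K = 79/83 (K = -158*(-1/166) = 79/83 ≈ 0.95181)
T = 649/4 (T = ¼ - 1*(-162) = ¼ + 162 = 649/4 ≈ 162.25)
(T + K) + √(-26 - 67) = (649/4 + 79/83) + √(-26 - 67) = 54183/332 + √(-93) = 54183/332 + I*√93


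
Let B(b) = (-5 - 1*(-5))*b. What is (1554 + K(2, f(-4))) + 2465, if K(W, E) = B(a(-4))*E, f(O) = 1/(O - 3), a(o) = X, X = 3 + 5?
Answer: 4019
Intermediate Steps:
X = 8
a(o) = 8
B(b) = 0 (B(b) = (-5 + 5)*b = 0*b = 0)
f(O) = 1/(-3 + O)
K(W, E) = 0 (K(W, E) = 0*E = 0)
(1554 + K(2, f(-4))) + 2465 = (1554 + 0) + 2465 = 1554 + 2465 = 4019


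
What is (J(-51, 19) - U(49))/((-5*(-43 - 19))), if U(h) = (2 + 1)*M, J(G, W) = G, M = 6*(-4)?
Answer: 21/310 ≈ 0.067742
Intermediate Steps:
M = -24
U(h) = -72 (U(h) = (2 + 1)*(-24) = 3*(-24) = -72)
(J(-51, 19) - U(49))/((-5*(-43 - 19))) = (-51 - 1*(-72))/((-5*(-43 - 19))) = (-51 + 72)/((-5*(-62))) = 21/310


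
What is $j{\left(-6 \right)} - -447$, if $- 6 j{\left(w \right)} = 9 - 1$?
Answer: $\frac{1337}{3} \approx 445.67$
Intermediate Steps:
$j{\left(w \right)} = - \frac{4}{3}$ ($j{\left(w \right)} = - \frac{9 - 1}{6} = \left(- \frac{1}{6}\right) 8 = - \frac{4}{3}$)
$j{\left(-6 \right)} - -447 = - \frac{4}{3} - -447 = - \frac{4}{3} + 447 = \frac{1337}{3}$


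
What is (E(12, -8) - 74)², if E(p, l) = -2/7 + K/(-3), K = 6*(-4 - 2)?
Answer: 190096/49 ≈ 3879.5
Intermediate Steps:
K = -36 (K = 6*(-6) = -36)
E(p, l) = 82/7 (E(p, l) = -2/7 - 36/(-3) = -2*⅐ - 36*(-⅓) = -2/7 + 12 = 82/7)
(E(12, -8) - 74)² = (82/7 - 74)² = (-436/7)² = 190096/49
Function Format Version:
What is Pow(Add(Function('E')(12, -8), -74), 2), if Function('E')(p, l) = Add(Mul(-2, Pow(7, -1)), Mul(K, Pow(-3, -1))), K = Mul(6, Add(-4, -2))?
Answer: Rational(190096, 49) ≈ 3879.5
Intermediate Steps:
K = -36 (K = Mul(6, -6) = -36)
Function('E')(p, l) = Rational(82, 7) (Function('E')(p, l) = Add(Mul(-2, Pow(7, -1)), Mul(-36, Pow(-3, -1))) = Add(Mul(-2, Rational(1, 7)), Mul(-36, Rational(-1, 3))) = Add(Rational(-2, 7), 12) = Rational(82, 7))
Pow(Add(Function('E')(12, -8), -74), 2) = Pow(Add(Rational(82, 7), -74), 2) = Pow(Rational(-436, 7), 2) = Rational(190096, 49)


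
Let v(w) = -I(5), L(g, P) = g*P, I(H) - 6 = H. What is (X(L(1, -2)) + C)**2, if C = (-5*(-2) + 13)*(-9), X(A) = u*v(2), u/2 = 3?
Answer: 74529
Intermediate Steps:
u = 6 (u = 2*3 = 6)
I(H) = 6 + H
L(g, P) = P*g
v(w) = -11 (v(w) = -(6 + 5) = -1*11 = -11)
X(A) = -66 (X(A) = 6*(-11) = -66)
C = -207 (C = (10 + 13)*(-9) = 23*(-9) = -207)
(X(L(1, -2)) + C)**2 = (-66 - 207)**2 = (-273)**2 = 74529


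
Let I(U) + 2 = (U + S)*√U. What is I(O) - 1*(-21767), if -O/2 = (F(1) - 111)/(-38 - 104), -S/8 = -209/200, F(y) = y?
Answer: 21765 + 12089*I*√7810/126025 ≈ 21765.0 + 8.4773*I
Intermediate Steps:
S = 209/25 (S = -(-1672)/200 = -8*(-209/200) = 209/25 ≈ 8.3600)
O = -110/71 (O = -2*(1 - 111)/(-38 - 104) = -(-220)/(-142) = -(-220)*(-1)/142 = -2*55/71 = -110/71 ≈ -1.5493)
I(U) = -2 + √U*(209/25 + U) (I(U) = -2 + (U + 209/25)*√U = -2 + (209/25 + U)*√U = -2 + √U*(209/25 + U))
I(O) - 1*(-21767) = (-2 + (-110/71)^(3/2) + 209*√(-110/71)/25) - 1*(-21767) = (-2 - 110*I*√7810/5041 + 209*(I*√7810/71)/25) + 21767 = (-2 - 110*I*√7810/5041 + 209*I*√7810/1775) + 21767 = (-2 + 12089*I*√7810/126025) + 21767 = 21765 + 12089*I*√7810/126025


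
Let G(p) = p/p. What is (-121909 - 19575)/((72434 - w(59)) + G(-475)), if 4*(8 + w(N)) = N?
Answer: -565936/289713 ≈ -1.9534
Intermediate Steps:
w(N) = -8 + N/4
G(p) = 1
(-121909 - 19575)/((72434 - w(59)) + G(-475)) = (-121909 - 19575)/((72434 - (-8 + (1/4)*59)) + 1) = -141484/((72434 - (-8 + 59/4)) + 1) = -141484/((72434 - 1*27/4) + 1) = -141484/((72434 - 27/4) + 1) = -141484/(289709/4 + 1) = -141484/289713/4 = -141484*4/289713 = -565936/289713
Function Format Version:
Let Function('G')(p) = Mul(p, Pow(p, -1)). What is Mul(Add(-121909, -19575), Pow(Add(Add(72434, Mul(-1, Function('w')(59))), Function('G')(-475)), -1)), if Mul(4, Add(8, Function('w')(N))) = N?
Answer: Rational(-565936, 289713) ≈ -1.9534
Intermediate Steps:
Function('w')(N) = Add(-8, Mul(Rational(1, 4), N))
Function('G')(p) = 1
Mul(Add(-121909, -19575), Pow(Add(Add(72434, Mul(-1, Function('w')(59))), Function('G')(-475)), -1)) = Mul(Add(-121909, -19575), Pow(Add(Add(72434, Mul(-1, Add(-8, Mul(Rational(1, 4), 59)))), 1), -1)) = Mul(-141484, Pow(Add(Add(72434, Mul(-1, Add(-8, Rational(59, 4)))), 1), -1)) = Mul(-141484, Pow(Add(Add(72434, Mul(-1, Rational(27, 4))), 1), -1)) = Mul(-141484, Pow(Add(Add(72434, Rational(-27, 4)), 1), -1)) = Mul(-141484, Pow(Add(Rational(289709, 4), 1), -1)) = Mul(-141484, Pow(Rational(289713, 4), -1)) = Mul(-141484, Rational(4, 289713)) = Rational(-565936, 289713)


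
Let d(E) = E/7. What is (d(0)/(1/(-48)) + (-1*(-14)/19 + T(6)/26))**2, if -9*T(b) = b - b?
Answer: 196/361 ≈ 0.54294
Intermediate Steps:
T(b) = 0 (T(b) = -(b - b)/9 = -1/9*0 = 0)
d(E) = E/7 (d(E) = E*(1/7) = E/7)
(d(0)/(1/(-48)) + (-1*(-14)/19 + T(6)/26))**2 = (((1/7)*0)/(1/(-48)) + (-1*(-14)/19 + 0/26))**2 = (0/(-1/48) + (14*(1/19) + 0*(1/26)))**2 = (0*(-48) + (14/19 + 0))**2 = (0 + 14/19)**2 = (14/19)**2 = 196/361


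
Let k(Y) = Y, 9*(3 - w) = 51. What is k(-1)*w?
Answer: 8/3 ≈ 2.6667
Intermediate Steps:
w = -8/3 (w = 3 - ⅑*51 = 3 - 17/3 = -8/3 ≈ -2.6667)
k(-1)*w = -1*(-8/3) = 8/3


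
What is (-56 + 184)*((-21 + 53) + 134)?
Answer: 21248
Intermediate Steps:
(-56 + 184)*((-21 + 53) + 134) = 128*(32 + 134) = 128*166 = 21248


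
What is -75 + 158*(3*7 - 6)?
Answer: 2295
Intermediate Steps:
-75 + 158*(3*7 - 6) = -75 + 158*(21 - 6) = -75 + 158*15 = -75 + 2370 = 2295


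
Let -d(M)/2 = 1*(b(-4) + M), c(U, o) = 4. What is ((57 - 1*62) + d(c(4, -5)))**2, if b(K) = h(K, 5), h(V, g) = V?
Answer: 25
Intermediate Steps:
b(K) = K
d(M) = 8 - 2*M (d(M) = -2*(-4 + M) = 8 - 2*M)
((57 - 1*62) + d(c(4, -5)))**2 = ((57 - 1*62) + (8 - 2*4))**2 = ((57 - 62) + (8 - 8))**2 = (-5 + 0)**2 = (-5)**2 = 25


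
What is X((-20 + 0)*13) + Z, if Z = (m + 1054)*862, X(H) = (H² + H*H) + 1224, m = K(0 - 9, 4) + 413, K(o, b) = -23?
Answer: 1381152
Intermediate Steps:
m = 390 (m = -23 + 413 = 390)
X(H) = 1224 + 2*H² (X(H) = (H² + H²) + 1224 = 2*H² + 1224 = 1224 + 2*H²)
Z = 1244728 (Z = (390 + 1054)*862 = 1444*862 = 1244728)
X((-20 + 0)*13) + Z = (1224 + 2*((-20 + 0)*13)²) + 1244728 = (1224 + 2*(-20*13)²) + 1244728 = (1224 + 2*(-260)²) + 1244728 = (1224 + 2*67600) + 1244728 = (1224 + 135200) + 1244728 = 136424 + 1244728 = 1381152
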